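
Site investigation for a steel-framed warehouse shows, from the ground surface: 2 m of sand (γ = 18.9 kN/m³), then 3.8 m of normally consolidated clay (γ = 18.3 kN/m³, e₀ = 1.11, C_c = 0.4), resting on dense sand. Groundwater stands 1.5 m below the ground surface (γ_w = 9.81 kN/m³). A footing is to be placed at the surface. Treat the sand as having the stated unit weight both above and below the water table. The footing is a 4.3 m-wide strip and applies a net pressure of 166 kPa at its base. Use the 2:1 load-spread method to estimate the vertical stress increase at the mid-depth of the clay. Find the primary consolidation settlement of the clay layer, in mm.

S_c ≈ 319 mm

Mid-depth of clay below the ground surface: z = 2 + 3.8/2 = 3.9 m.
Total vertical stress at mid-clay: σ_v = 18.9×2 + 18.3×1.9 = 72.57 kPa.
Pore pressure: u = 9.81×(3.9 − 1.5) = 23.544 kPa.
Initial effective stress: σ'_0 = σ_v − u = 72.57 − 23.544 = 49.026 kPa.
Stress increase at mid-clay by the 2:1 spreading method:
Δσ = qB/(B+z) = 166×4.3/(4.3+3.9) = 87.049 kPa
Final effective stress: σ'_f = σ'_0 + Δσ = 49.026 + 87.049 = 136.08 kPa.
Normally consolidated clay, so the full stress increment lies on the virgin compression line:
S_c = C_c·H/(1+e₀)·log₁₀(σ'_f/σ'_0) = 0.4×3.8/(1+1.11)×log₁₀(136.08/49.026)
    = 0.72038 × 0.44337 = 0.3194 m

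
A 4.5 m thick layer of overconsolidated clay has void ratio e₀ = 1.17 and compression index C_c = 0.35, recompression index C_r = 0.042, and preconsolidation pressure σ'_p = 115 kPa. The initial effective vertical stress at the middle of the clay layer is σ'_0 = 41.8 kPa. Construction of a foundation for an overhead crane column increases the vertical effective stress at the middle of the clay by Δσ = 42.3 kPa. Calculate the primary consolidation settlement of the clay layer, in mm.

S_c ≈ 26.4 mm

Final effective stress: σ'_f = 41.8 + 42.3 = 84.1 kPa.
σ'_f = 84.1 ≤ σ'_p = 115 kPa, so the clay remains overconsolidated and only the recompression index applies:
S_c = C_r·H/(1+e₀)·log₁₀(σ'_f/σ'_0) = 0.042×4.5/2.17×log₁₀(84.1/41.8)
    = 0.087095 × 0.30362 = 0.02644 m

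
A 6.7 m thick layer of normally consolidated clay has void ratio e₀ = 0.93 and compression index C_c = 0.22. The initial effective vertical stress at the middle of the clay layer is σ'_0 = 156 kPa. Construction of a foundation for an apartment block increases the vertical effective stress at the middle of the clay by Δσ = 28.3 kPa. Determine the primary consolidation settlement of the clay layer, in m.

S_c ≈ 0.0553 m

Final effective stress: σ'_f = σ'_0 + Δσ = 156 + 28.3 = 184.3 kPa.
Normally consolidated clay, so the full stress increment lies on the virgin compression line:
S_c = C_c·H/(1+e₀)·log₁₀(σ'_f/σ'_0) = 0.22×6.7/(1+0.93)×log₁₀(184.3/156)
    = 0.76373 × 0.072401 = 0.05529 m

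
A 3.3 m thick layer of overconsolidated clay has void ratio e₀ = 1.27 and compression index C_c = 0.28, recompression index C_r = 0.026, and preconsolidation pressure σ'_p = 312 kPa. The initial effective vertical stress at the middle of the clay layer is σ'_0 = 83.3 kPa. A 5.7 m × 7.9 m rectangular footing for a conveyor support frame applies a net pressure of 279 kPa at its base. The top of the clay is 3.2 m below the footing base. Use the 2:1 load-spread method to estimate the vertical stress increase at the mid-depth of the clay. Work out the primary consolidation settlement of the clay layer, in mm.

Mid-depth of clay below the footing base: z = 3.2 + 3.3/2 = 4.85 m.
Stress increase at mid-clay by the 2:1 spreading method:
Δσ = qBL/((B+z)(L+z)) = 279×5.7×7.9/((5.7+4.85)(7.9+4.85)) = 93.399 kPa
Final effective stress: σ'_f = 83.3 + 93.399 = 176.7 kPa.
σ'_f = 176.7 ≤ σ'_p = 312 kPa, so the clay remains overconsolidated and only the recompression index applies:
S_c = C_r·H/(1+e₀)·log₁₀(σ'_f/σ'_0) = 0.026×3.3/2.27×log₁₀(176.7/83.3)
    = 0.037796 × 0.32659 = 0.01234 m

S_c ≈ 12.3 mm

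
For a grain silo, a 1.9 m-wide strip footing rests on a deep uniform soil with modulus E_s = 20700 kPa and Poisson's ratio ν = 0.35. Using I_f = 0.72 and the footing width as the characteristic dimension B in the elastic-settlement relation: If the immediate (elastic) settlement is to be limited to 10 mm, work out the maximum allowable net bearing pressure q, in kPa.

q ≈ 172 kPa

S_e = q·B·(1−ν²)/E_s · I_f  ⇒  q = S_e·E_s / (B·(1−ν²)·I_f).
q = 0.01 × 20700 / (1.9 × 0.8775 × 0.72) = 172.4 kPa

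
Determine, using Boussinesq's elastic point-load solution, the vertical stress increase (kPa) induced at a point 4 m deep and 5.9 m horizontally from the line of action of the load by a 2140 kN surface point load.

Δσ_z ≈ 3.55 kPa

Boussinesq vertical stress below a point load on an elastic half-space:
Δσ_z = 3P/(2πz²) · [1 + (r/z)²]^(−5/2)
r/z = 5.9/4 = 1.475; [1+(r/z)²]^(−5/2) = 0.055645.
Δσ_z = 3×2140/(2π×4²) × 0.055645 = 63.861 × 0.055645 = 3.554 kPa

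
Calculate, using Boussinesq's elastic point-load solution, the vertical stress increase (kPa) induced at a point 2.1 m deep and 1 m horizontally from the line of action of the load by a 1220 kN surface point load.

Δσ_z ≈ 79.2 kPa

Boussinesq vertical stress below a point load on an elastic half-space:
Δσ_z = 3P/(2πz²) · [1 + (r/z)²]^(−5/2)
r/z = 1/2.1 = 0.47619; [1+(r/z)²]^(−5/2) = 0.59993.
Δσ_z = 3×1220/(2π×2.1²) × 0.59993 = 132.09 × 0.59993 = 79.24 kPa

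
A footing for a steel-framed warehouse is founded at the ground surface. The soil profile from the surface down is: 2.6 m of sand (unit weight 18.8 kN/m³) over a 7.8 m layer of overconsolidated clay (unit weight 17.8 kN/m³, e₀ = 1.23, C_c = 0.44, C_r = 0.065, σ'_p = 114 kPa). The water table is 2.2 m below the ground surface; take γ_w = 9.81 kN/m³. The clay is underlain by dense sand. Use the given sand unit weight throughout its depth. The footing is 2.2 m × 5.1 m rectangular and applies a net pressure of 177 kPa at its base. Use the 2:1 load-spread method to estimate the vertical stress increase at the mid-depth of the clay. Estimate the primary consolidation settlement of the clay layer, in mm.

Mid-depth of clay below the ground surface: z = 2.6 + 7.8/2 = 6.5 m.
Total vertical stress at mid-clay: σ_v = 18.8×2.6 + 17.8×3.9 = 118.3 kPa.
Pore pressure: u = 9.81×(6.5 − 2.2) = 42.183 kPa.
Initial effective stress: σ'_0 = σ_v − u = 118.3 − 42.183 = 76.117 kPa.
Stress increase at mid-clay by the 2:1 spreading method:
Δσ = qBL/((B+z)(L+z)) = 177×2.2×5.1/((2.2+6.5)(5.1+6.5)) = 19.678 kPa
Final effective stress: σ'_f = 76.117 + 19.678 = 95.795 kPa.
σ'_f = 95.795 ≤ σ'_p = 114 kPa, so the clay remains overconsolidated and only the recompression index applies:
S_c = C_r·H/(1+e₀)·log₁₀(σ'_f/σ'_0) = 0.065×7.8/2.23×log₁₀(95.795/76.117)
    = 0.22736 × 0.099861 = 0.0227 m

S_c ≈ 22.7 mm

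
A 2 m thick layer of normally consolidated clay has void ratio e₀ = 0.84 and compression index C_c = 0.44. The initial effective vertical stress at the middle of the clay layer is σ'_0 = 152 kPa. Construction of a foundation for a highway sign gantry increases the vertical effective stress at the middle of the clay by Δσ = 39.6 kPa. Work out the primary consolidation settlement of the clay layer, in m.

S_c ≈ 0.0481 m

Final effective stress: σ'_f = σ'_0 + Δσ = 152 + 39.6 = 191.6 kPa.
Normally consolidated clay, so the full stress increment lies on the virgin compression line:
S_c = C_c·H/(1+e₀)·log₁₀(σ'_f/σ'_0) = 0.44×2/(1+0.84)×log₁₀(191.6/152)
    = 0.47826 × 0.10055 = 0.04809 m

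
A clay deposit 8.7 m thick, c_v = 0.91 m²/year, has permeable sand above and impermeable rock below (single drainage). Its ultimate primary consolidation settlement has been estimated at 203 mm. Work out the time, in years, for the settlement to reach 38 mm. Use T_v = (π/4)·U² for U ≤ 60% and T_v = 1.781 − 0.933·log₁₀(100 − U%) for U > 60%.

Drainage path length: H_d = H = 8.7 m (single drainage).
U = S(t)/S_ult = 38/203 = 0.1872.
U ≤ 60%: T_v = (π/4)·U² = (π/4)×0.18719² = 0.027521.
t = T_v·H_d²/c_v = 0.027521×8.7²/0.91 = 2.289 years.

t ≈ 2.29 years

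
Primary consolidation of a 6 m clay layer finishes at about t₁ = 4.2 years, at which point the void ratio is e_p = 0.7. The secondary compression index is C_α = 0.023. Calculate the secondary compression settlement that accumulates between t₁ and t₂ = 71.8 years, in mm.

S_s ≈ 100 mm

Secondary compression: S_s = C_α·H/(1+e_p)·log₁₀(t₂/t₁)
S_s = 0.023×6/(1+0.7)×log₁₀(71.8/4.2)
    = 0.08118 × 1.233 = 0.1001 m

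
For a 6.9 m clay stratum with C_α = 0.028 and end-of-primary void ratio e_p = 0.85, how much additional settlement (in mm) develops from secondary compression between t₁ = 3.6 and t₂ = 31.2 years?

S_s ≈ 97.9 mm

Secondary compression: S_s = C_α·H/(1+e_p)·log₁₀(t₂/t₁)
S_s = 0.028×6.9/(1+0.85)×log₁₀(31.2/3.6)
    = 0.1044 × 0.9379 = 0.09794 m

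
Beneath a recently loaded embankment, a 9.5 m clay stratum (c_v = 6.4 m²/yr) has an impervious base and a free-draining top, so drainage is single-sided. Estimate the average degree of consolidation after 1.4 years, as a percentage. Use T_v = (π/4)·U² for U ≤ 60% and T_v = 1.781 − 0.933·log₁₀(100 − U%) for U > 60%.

U ≈ 35.6 %

Drainage path length: H_d = H = 9.5 m (single drainage).
T_v = c_v·t/H_d² = 6.4×1.4/9.5² = 0.09928.
T_v = 0.09928 corresponds to the U ≤ 60% branch:
U = √(4T_v/π) = 0.3555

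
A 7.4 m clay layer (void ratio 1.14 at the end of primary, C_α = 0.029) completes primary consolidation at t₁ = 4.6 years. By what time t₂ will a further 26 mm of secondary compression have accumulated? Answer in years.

t₂ ≈ 8.36 years

S_s = C_α·H/(1+e_p)·log₁₀(t₂/t₁) ⇒ log₁₀(t₂/t₁) = S_s·(1+e_p)/(C_α·H).
log₁₀(t₂/t₁) = 0.026 × (1+1.14) / (0.029×7.4) = 0.2593
t₂ = t₁ × 10^0.2593 = 4.6 × 1.817 = 8.357 years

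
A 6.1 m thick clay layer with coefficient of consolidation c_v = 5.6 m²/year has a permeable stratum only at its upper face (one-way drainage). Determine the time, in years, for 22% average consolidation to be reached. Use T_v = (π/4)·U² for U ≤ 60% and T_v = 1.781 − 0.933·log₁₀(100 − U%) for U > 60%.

Drainage path length: H_d = H = 6.1 m (single drainage).
U ≤ 60%: T_v = (π/4)·U² = (π/4)×0.22² = 0.038013.
t = T_v·H_d²/c_v = 0.038013×6.1²/5.6 = 0.2526 years.

t ≈ 0.253 years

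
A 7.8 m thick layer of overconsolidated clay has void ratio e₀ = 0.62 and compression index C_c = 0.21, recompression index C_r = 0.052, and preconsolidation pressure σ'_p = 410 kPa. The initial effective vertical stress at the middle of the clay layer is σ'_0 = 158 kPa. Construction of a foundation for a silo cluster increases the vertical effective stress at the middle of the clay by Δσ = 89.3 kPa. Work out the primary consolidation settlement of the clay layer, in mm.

S_c ≈ 48.7 mm

Final effective stress: σ'_f = 158 + 89.3 = 247.3 kPa.
σ'_f = 247.3 ≤ σ'_p = 410 kPa, so the clay remains overconsolidated and only the recompression index applies:
S_c = C_r·H/(1+e₀)·log₁₀(σ'_f/σ'_0) = 0.052×7.8/1.62×log₁₀(247.3/158)
    = 0.25037 × 0.19457 = 0.04871 m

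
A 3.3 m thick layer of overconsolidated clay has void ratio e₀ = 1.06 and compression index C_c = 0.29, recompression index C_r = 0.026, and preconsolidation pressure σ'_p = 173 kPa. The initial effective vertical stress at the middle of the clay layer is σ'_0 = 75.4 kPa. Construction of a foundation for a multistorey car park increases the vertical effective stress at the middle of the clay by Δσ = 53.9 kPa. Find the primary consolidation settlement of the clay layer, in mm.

S_c ≈ 9.76 mm

Final effective stress: σ'_f = 75.4 + 53.9 = 129.3 kPa.
σ'_f = 129.3 ≤ σ'_p = 173 kPa, so the clay remains overconsolidated and only the recompression index applies:
S_c = C_r·H/(1+e₀)·log₁₀(σ'_f/σ'_0) = 0.026×3.3/2.06×log₁₀(129.3/75.4)
    = 0.041649 × 0.23423 = 0.009756 m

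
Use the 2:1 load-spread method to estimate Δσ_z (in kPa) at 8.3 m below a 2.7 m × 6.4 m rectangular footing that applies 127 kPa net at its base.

By the 2:1 method the load spreads at 1 horizontal : 2 vertical, so at depth z the loaded area has grown by z in each plan dimension:
Δσ = qBL/((B+z)(L+z)) = 127×2.7×6.4/((2.7+8.3)(6.4+8.3)) = 13.572 kPa

Δσ_z ≈ 13.6 kPa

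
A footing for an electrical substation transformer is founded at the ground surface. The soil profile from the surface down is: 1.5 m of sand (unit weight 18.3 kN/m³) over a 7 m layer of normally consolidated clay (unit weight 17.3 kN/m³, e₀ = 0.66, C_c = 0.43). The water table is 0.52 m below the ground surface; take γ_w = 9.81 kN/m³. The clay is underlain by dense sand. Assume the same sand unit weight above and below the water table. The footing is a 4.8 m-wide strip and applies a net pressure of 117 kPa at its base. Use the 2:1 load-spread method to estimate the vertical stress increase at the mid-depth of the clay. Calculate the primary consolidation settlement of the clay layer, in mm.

Mid-depth of clay below the ground surface: z = 1.5 + 7/2 = 5 m.
Total vertical stress at mid-clay: σ_v = 18.3×1.5 + 17.3×3.5 = 88 kPa.
Pore pressure: u = 9.81×(5 − 0.52) = 43.949 kPa.
Initial effective stress: σ'_0 = σ_v − u = 88 − 43.949 = 44.051 kPa.
Stress increase at mid-clay by the 2:1 spreading method:
Δσ = qB/(B+z) = 117×4.8/(4.8+5) = 57.306 kPa
Final effective stress: σ'_f = σ'_0 + Δσ = 44.051 + 57.306 = 101.36 kPa.
Normally consolidated clay, so the full stress increment lies on the virgin compression line:
S_c = C_c·H/(1+e₀)·log₁₀(σ'_f/σ'_0) = 0.43×7/(1+0.66)×log₁₀(101.36/44.051)
    = 1.8133 × 0.36191 = 0.6563 m

S_c ≈ 656 mm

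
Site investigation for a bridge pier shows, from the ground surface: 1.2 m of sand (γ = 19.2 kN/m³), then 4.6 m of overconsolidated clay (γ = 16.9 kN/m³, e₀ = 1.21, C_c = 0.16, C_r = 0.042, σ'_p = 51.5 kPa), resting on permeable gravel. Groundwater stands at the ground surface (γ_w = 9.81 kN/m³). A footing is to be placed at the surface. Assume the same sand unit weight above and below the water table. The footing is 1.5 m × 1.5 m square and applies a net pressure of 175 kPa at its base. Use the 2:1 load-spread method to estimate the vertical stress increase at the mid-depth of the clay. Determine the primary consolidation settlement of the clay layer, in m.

Mid-depth of clay below the ground surface: z = 1.2 + 4.6/2 = 3.5 m.
Total vertical stress at mid-clay: σ_v = 19.2×1.2 + 16.9×2.3 = 61.91 kPa.
Pore pressure: u = 9.81×(3.5 − 0) = 34.335 kPa.
Initial effective stress: σ'_0 = σ_v − u = 61.91 − 34.335 = 27.575 kPa.
Stress increase at mid-clay by the 2:1 spreading method:
Δσ = qBL/((B+z)(L+z)) = 175×1.5×1.5/((1.5+3.5)(1.5+3.5)) = 15.75 kPa
Final effective stress: σ'_f = 27.575 + 15.75 = 43.325 kPa.
σ'_f = 43.325 ≤ σ'_p = 51.5 kPa, so the clay remains overconsolidated and only the recompression index applies:
S_c = C_r·H/(1+e₀)·log₁₀(σ'_f/σ'_0) = 0.042×4.6/2.21×log₁₀(43.325/27.575)
    = 0.087419 × 0.19622 = 0.01715 m

S_c ≈ 0.0172 m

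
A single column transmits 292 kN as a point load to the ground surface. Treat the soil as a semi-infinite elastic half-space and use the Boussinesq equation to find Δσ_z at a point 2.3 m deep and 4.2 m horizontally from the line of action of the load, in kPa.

Boussinesq vertical stress below a point load on an elastic half-space:
Δσ_z = 3P/(2πz²) · [1 + (r/z)²]^(−5/2)
r/z = 4.2/2.3 = 1.8261; [1+(r/z)²]^(−5/2) = 0.025564.
Δσ_z = 3×292/(2π×2.3²) × 0.025564 = 26.355 × 0.025564 = 0.6737 kPa

Δσ_z ≈ 0.674 kPa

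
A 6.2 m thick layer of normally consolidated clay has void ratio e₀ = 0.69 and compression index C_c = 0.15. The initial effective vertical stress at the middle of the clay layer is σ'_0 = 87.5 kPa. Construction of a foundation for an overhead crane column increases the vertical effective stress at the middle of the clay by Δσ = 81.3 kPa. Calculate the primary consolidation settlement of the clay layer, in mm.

Final effective stress: σ'_f = σ'_0 + Δσ = 87.5 + 81.3 = 168.8 kPa.
Normally consolidated clay, so the full stress increment lies on the virgin compression line:
S_c = C_c·H/(1+e₀)·log₁₀(σ'_f/σ'_0) = 0.15×6.2/(1+0.69)×log₁₀(168.8/87.5)
    = 0.5503 × 0.28536 = 0.157 m

S_c ≈ 157 mm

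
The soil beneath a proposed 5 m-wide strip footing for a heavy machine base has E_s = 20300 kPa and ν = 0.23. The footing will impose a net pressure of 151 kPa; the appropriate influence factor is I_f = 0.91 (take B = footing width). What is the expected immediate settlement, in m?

S_e ≈ 0.0321 m

Immediate (elastic) settlement: S_e = q·B·(1−ν²)/E_s · I_f.
S_e = 151 × 5 × (1 − 0.23²) / 20300 × 0.91
    = 151 × 5 × 0.9471 / 20300 × 0.91
    = 0.03205 m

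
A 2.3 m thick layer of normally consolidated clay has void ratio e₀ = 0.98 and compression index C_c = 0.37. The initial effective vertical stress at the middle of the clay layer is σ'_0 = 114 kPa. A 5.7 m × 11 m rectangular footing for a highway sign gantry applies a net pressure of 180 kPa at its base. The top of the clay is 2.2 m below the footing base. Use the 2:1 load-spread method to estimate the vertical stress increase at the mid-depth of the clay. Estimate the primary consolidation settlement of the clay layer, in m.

S_c ≈ 0.106 m

Mid-depth of clay below the footing base: z = 2.2 + 2.3/2 = 3.35 m.
Stress increase at mid-clay by the 2:1 spreading method:
Δσ = qBL/((B+z)(L+z)) = 180×5.7×11/((5.7+3.35)(11+3.35)) = 86.904 kPa
Final effective stress: σ'_f = σ'_0 + Δσ = 114 + 86.904 = 200.9 kPa.
Normally consolidated clay, so the full stress increment lies on the virgin compression line:
S_c = C_c·H/(1+e₀)·log₁₀(σ'_f/σ'_0) = 0.37×2.3/(1+0.98)×log₁₀(200.9/114)
    = 0.4298 × 0.24608 = 0.1058 m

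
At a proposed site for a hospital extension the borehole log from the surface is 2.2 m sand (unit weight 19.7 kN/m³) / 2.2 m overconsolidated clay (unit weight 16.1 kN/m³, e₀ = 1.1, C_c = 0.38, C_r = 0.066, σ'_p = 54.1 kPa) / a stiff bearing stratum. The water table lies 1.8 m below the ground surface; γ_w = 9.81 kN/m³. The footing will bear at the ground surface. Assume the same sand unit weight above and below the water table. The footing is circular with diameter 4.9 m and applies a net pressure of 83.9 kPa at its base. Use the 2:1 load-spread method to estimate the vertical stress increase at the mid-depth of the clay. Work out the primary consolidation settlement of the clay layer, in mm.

Mid-depth of clay below the ground surface: z = 2.2 + 2.2/2 = 3.3 m.
Total vertical stress at mid-clay: σ_v = 19.7×2.2 + 16.1×1.1 = 61.05 kPa.
Pore pressure: u = 9.81×(3.3 − 1.8) = 14.715 kPa.
Initial effective stress: σ'_0 = σ_v − u = 61.05 − 14.715 = 46.335 kPa.
Stress increase at mid-clay by the 2:1 spreading method:
Δσ ≈ qD²/(D+z)² = 83.9×4.9²/(4.9+3.3)² = 29.959 kPa
Final effective stress: σ'_f = 46.335 + 29.959 = 76.294 kPa.
σ'_f = 76.294 > σ'_p = 54.1 kPa, so the stress path crosses the preconsolidation pressure — recompression up to σ'_p, then virgin compression beyond:
S_c = H/(1+e₀)·[C_r·log₁₀(σ'_p/σ'_0) + C_c·log₁₀(σ'_f/σ'_p)]
    = 2.2/2.1 × [0.066×log₁₀(54.1/46.335) + 0.38×log₁₀(76.294/54.1)]
    = 1.0476 × [0.004441 + 0.056731] = 0.06408 m

S_c ≈ 64.1 mm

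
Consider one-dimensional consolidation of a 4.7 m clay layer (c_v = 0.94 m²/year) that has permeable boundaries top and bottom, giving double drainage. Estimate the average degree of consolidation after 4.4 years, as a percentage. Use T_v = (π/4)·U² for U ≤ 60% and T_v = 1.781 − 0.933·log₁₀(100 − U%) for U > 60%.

U ≈ 87.2 %

Drainage path length: H_d = H/2 = 2.35 m (double drainage).
T_v = c_v·t/H_d² = 0.94×4.4/2.35² = 0.74894.
T_v = 0.74894 corresponds to the U > 60% branch:
U = 1 − 10^((1.781 − T_v)/0.933)/100 = 0.8723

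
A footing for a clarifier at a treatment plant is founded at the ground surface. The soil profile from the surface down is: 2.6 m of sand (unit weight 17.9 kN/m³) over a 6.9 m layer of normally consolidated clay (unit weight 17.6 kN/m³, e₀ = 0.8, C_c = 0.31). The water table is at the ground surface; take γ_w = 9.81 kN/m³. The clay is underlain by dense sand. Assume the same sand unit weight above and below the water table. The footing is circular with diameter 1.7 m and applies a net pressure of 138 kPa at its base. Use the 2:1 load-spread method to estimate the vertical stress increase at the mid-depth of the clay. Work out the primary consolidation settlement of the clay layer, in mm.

S_c ≈ 67 mm

Mid-depth of clay below the ground surface: z = 2.6 + 6.9/2 = 6.05 m.
Total vertical stress at mid-clay: σ_v = 17.9×2.6 + 17.6×3.45 = 107.26 kPa.
Pore pressure: u = 9.81×(6.05 − 0) = 59.351 kPa.
Initial effective stress: σ'_0 = σ_v − u = 107.26 − 59.351 = 47.909 kPa.
Stress increase at mid-clay by the 2:1 spreading method:
Δσ ≈ qD²/(D+z)² = 138×1.7²/(1.7+6.05)² = 6.6401 kPa
Final effective stress: σ'_f = σ'_0 + Δσ = 47.909 + 6.6401 = 54.549 kPa.
Normally consolidated clay, so the full stress increment lies on the virgin compression line:
S_c = C_c·H/(1+e₀)·log₁₀(σ'_f/σ'_0) = 0.31×6.9/(1+0.8)×log₁₀(54.549/47.909)
    = 1.1883 × 0.05637 = 0.06698 m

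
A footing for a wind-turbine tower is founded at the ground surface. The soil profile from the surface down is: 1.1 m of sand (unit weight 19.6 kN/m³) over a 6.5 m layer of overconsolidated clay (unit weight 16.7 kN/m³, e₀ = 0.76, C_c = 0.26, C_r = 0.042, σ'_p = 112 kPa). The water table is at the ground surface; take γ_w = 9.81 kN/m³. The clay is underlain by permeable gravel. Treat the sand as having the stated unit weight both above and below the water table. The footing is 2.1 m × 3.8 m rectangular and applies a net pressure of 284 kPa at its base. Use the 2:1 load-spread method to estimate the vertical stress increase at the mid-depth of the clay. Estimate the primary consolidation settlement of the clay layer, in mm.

Mid-depth of clay below the ground surface: z = 1.1 + 6.5/2 = 4.35 m.
Total vertical stress at mid-clay: σ_v = 19.6×1.1 + 16.7×3.25 = 75.835 kPa.
Pore pressure: u = 9.81×(4.35 − 0) = 42.673 kPa.
Initial effective stress: σ'_0 = σ_v − u = 75.835 − 42.673 = 33.162 kPa.
Stress increase at mid-clay by the 2:1 spreading method:
Δσ = qBL/((B+z)(L+z)) = 284×2.1×3.8/((2.1+4.35)(3.8+4.35)) = 43.113 kPa
Final effective stress: σ'_f = 33.162 + 43.113 = 76.275 kPa.
σ'_f = 76.275 ≤ σ'_p = 112 kPa, so the clay remains overconsolidated and only the recompression index applies:
S_c = C_r·H/(1+e₀)·log₁₀(σ'_f/σ'_0) = 0.042×6.5/1.76×log₁₀(76.275/33.162)
    = 0.15511 × 0.36174 = 0.05611 m

S_c ≈ 56.1 mm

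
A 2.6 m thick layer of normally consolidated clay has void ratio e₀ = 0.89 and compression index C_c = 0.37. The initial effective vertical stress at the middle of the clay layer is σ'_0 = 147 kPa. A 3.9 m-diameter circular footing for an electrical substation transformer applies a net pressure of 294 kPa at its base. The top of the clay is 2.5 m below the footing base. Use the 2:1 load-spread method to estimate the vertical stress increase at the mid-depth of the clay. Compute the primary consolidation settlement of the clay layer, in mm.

Mid-depth of clay below the footing base: z = 2.5 + 2.6/2 = 3.8 m.
Stress increase at mid-clay by the 2:1 spreading method:
Δσ ≈ qD²/(D+z)² = 294×3.9²/(3.9+3.8)² = 75.421 kPa
Final effective stress: σ'_f = σ'_0 + Δσ = 147 + 75.421 = 222.42 kPa.
Normally consolidated clay, so the full stress increment lies on the virgin compression line:
S_c = C_c·H/(1+e₀)·log₁₀(σ'_f/σ'_0) = 0.37×2.6/(1+0.89)×log₁₀(222.42/147)
    = 0.50899 × 0.17986 = 0.09155 m

S_c ≈ 91.5 mm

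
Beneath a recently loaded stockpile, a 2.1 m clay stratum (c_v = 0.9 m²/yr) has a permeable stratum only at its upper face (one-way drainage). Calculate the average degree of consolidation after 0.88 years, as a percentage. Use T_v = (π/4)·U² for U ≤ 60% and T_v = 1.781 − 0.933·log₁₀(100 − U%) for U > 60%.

Drainage path length: H_d = H = 2.1 m (single drainage).
T_v = c_v·t/H_d² = 0.9×0.88/2.1² = 0.17959.
T_v = 0.17959 corresponds to the U ≤ 60% branch:
U = √(4T_v/π) = 0.4782

U ≈ 47.8 %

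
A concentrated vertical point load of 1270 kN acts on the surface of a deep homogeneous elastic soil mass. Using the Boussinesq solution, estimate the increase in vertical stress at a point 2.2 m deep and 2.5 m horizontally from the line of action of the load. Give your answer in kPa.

Δσ_z ≈ 15.8 kPa

Boussinesq vertical stress below a point load on an elastic half-space:
Δσ_z = 3P/(2πz²) · [1 + (r/z)²]^(−5/2)
r/z = 2.5/2.2 = 1.1364; [1+(r/z)²]^(−5/2) = 0.12583.
Δσ_z = 3×1270/(2π×2.2²) × 0.12583 = 125.29 × 0.12583 = 15.77 kPa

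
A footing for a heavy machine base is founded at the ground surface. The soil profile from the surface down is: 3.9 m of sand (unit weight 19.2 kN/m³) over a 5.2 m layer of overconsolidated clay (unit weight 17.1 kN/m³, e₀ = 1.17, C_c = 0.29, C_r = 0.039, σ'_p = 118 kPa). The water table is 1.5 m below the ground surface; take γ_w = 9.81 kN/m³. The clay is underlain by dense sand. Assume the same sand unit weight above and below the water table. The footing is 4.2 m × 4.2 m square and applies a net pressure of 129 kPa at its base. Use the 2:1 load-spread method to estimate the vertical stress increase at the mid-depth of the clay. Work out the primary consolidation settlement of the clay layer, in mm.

Mid-depth of clay below the ground surface: z = 3.9 + 5.2/2 = 6.5 m.
Total vertical stress at mid-clay: σ_v = 19.2×3.9 + 17.1×2.6 = 119.34 kPa.
Pore pressure: u = 9.81×(6.5 − 1.5) = 49.05 kPa.
Initial effective stress: σ'_0 = σ_v − u = 119.34 − 49.05 = 70.29 kPa.
Stress increase at mid-clay by the 2:1 spreading method:
Δσ = qBL/((B+z)(L+z)) = 129×4.2×4.2/((4.2+6.5)(4.2+6.5)) = 19.876 kPa
Final effective stress: σ'_f = 70.29 + 19.876 = 90.166 kPa.
σ'_f = 90.166 ≤ σ'_p = 118 kPa, so the clay remains overconsolidated and only the recompression index applies:
S_c = C_r·H/(1+e₀)·log₁₀(σ'_f/σ'_0) = 0.039×5.2/2.17×log₁₀(90.166/70.29)
    = 0.093456 × 0.10815 = 0.01011 m

S_c ≈ 10.1 mm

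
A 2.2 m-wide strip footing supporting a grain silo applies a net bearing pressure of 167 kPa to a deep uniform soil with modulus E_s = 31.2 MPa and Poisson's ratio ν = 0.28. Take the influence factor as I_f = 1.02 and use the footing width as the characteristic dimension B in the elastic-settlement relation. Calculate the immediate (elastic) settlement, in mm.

S_e ≈ 11.1 mm

Immediate (elastic) settlement: S_e = q·B·(1−ν²)/E_s · I_f.
E_s = 31.2 MPa = 31200 kPa.
S_e = 167 × 2.2 × (1 − 0.28²) / 31200 × 1.02
    = 167 × 2.2 × 0.9216 / 31200 × 1.02
    = 0.01107 m = 11.07 mm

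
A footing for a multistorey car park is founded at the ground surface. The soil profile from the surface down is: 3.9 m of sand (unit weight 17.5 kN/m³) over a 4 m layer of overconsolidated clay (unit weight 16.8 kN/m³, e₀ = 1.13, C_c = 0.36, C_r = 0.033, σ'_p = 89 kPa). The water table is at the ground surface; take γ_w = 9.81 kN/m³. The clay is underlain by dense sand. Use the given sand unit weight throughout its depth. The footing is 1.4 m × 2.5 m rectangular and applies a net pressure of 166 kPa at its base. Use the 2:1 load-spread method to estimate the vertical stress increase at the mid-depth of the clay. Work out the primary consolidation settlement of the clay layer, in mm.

S_c ≈ 5.25 mm

Mid-depth of clay below the ground surface: z = 3.9 + 4/2 = 5.9 m.
Total vertical stress at mid-clay: σ_v = 17.5×3.9 + 16.8×2 = 101.85 kPa.
Pore pressure: u = 9.81×(5.9 − 0) = 57.879 kPa.
Initial effective stress: σ'_0 = σ_v − u = 101.85 − 57.879 = 43.971 kPa.
Stress increase at mid-clay by the 2:1 spreading method:
Δσ = qBL/((B+z)(L+z)) = 166×1.4×2.5/((1.4+5.9)(2.5+5.9)) = 9.4749 kPa
Final effective stress: σ'_f = 43.971 + 9.4749 = 53.446 kPa.
σ'_f = 53.446 ≤ σ'_p = 89 kPa, so the clay remains overconsolidated and only the recompression index applies:
S_c = C_r·H/(1+e₀)·log₁₀(σ'_f/σ'_0) = 0.033×4/2.13×log₁₀(53.446/43.971)
    = 0.061971 × 0.084749 = 0.005252 m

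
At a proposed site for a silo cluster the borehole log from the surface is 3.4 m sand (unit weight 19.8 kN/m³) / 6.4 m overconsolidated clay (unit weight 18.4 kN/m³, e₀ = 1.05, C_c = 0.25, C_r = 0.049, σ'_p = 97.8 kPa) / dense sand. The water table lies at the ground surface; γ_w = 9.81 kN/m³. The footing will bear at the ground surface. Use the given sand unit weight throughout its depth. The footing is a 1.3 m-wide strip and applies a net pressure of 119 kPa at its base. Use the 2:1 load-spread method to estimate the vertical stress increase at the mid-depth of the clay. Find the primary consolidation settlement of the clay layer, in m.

S_c ≈ 0.0184 m

Mid-depth of clay below the ground surface: z = 3.4 + 6.4/2 = 6.6 m.
Total vertical stress at mid-clay: σ_v = 19.8×3.4 + 18.4×3.2 = 126.2 kPa.
Pore pressure: u = 9.81×(6.6 − 0) = 64.746 kPa.
Initial effective stress: σ'_0 = σ_v − u = 126.2 − 64.746 = 61.454 kPa.
Stress increase at mid-clay by the 2:1 spreading method:
Δσ = qB/(B+z) = 119×1.3/(1.3+6.6) = 19.582 kPa
Final effective stress: σ'_f = 61.454 + 19.582 = 81.036 kPa.
σ'_f = 81.036 ≤ σ'_p = 97.8 kPa, so the clay remains overconsolidated and only the recompression index applies:
S_c = C_r·H/(1+e₀)·log₁₀(σ'_f/σ'_0) = 0.049×6.4/2.05×log₁₀(81.036/61.454)
    = 0.15298 × 0.12013 = 0.01838 m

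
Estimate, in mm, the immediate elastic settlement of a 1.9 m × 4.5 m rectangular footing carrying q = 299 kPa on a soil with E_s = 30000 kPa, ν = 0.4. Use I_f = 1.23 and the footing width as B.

S_e ≈ 19.6 mm

Immediate (elastic) settlement: S_e = q·B·(1−ν²)/E_s · I_f.
S_e = 299 × 1.9 × (1 − 0.4²) / 30000 × 1.23
    = 299 × 1.9 × 0.84 / 30000 × 1.23
    = 0.01957 m = 19.57 mm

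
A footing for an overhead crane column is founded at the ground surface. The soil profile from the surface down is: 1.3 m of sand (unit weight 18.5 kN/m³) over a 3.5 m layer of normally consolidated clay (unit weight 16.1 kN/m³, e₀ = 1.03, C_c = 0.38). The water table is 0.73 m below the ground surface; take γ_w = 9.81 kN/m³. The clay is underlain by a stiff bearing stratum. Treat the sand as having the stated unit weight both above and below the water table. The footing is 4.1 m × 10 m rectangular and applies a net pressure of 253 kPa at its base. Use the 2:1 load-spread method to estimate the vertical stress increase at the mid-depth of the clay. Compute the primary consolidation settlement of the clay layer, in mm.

Mid-depth of clay below the ground surface: z = 1.3 + 3.5/2 = 3.05 m.
Total vertical stress at mid-clay: σ_v = 18.5×1.3 + 16.1×1.75 = 52.225 kPa.
Pore pressure: u = 9.81×(3.05 − 0.73) = 22.759 kPa.
Initial effective stress: σ'_0 = σ_v − u = 52.225 − 22.759 = 29.466 kPa.
Stress increase at mid-clay by the 2:1 spreading method:
Δσ = qBL/((B+z)(L+z)) = 253×4.1×10/((4.1+3.05)(10+3.05)) = 111.17 kPa
Final effective stress: σ'_f = σ'_0 + Δσ = 29.466 + 111.17 = 140.64 kPa.
Normally consolidated clay, so the full stress increment lies on the virgin compression line:
S_c = C_c·H/(1+e₀)·log₁₀(σ'_f/σ'_0) = 0.38×3.5/(1+1.03)×log₁₀(140.64/29.466)
    = 0.65517 × 0.67879 = 0.4447 m

S_c ≈ 445 mm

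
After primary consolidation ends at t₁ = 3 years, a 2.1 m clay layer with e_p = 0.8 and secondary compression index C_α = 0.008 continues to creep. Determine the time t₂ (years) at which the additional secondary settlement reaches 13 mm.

t₂ ≈ 74.1 years

S_s = C_α·H/(1+e_p)·log₁₀(t₂/t₁) ⇒ log₁₀(t₂/t₁) = S_s·(1+e_p)/(C_α·H).
log₁₀(t₂/t₁) = 0.013 × (1+0.8) / (0.008×2.1) = 1.393
t₂ = t₁ × 10^1.393 = 3 × 24.71 = 74.13 years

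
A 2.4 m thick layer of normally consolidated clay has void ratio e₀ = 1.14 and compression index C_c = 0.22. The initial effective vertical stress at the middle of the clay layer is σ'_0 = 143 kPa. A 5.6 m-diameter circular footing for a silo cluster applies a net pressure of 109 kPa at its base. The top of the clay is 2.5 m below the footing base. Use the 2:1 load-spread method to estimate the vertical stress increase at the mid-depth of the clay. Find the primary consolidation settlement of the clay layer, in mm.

S_c ≈ 26.1 mm

Mid-depth of clay below the footing base: z = 2.5 + 2.4/2 = 3.7 m.
Stress increase at mid-clay by the 2:1 spreading method:
Δσ ≈ qD²/(D+z)² = 109×5.6²/(5.6+3.7)² = 39.522 kPa
Final effective stress: σ'_f = σ'_0 + Δσ = 143 + 39.522 = 182.52 kPa.
Normally consolidated clay, so the full stress increment lies on the virgin compression line:
S_c = C_c·H/(1+e₀)·log₁₀(σ'_f/σ'_0) = 0.22×2.4/(1+1.14)×log₁₀(182.52/143)
    = 0.24673 × 0.10597 = 0.02615 m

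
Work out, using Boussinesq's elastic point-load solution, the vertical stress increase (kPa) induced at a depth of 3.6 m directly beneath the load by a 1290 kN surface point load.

Δσ_z ≈ 47.5 kPa

Boussinesq vertical stress below a point load on an elastic half-space:
Δσ_z = 3P/(2πz²) · [1 + (r/z)²]^(−5/2)
r/z = 0/3.6 = 0; [1+(r/z)²]^(−5/2) = 1.
Δσ_z = 3×1290/(2π×3.6²) × 1 = 47.525 × 1 = 47.52 kPa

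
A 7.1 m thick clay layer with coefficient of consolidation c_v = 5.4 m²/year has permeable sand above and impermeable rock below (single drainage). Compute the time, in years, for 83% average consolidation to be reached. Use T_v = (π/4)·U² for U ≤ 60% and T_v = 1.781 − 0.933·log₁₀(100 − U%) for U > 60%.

t ≈ 5.91 years

Drainage path length: H_d = H = 7.1 m (single drainage).
U > 60%: T_v = 1.781 − 0.933·log₁₀(100 − 83) = 0.63299.
t = T_v·H_d²/c_v = 0.63299×7.1²/5.4 = 5.909 years.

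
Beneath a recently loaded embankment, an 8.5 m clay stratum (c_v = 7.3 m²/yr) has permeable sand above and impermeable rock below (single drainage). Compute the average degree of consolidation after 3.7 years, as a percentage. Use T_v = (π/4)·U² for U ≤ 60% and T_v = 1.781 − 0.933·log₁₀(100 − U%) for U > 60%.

U ≈ 67.8 %

Drainage path length: H_d = H = 8.5 m (single drainage).
T_v = c_v·t/H_d² = 7.3×3.7/8.5² = 0.37384.
T_v = 0.37384 corresponds to the U > 60% branch:
U = 1 − 10^((1.781 − T_v)/0.933)/100 = 0.6777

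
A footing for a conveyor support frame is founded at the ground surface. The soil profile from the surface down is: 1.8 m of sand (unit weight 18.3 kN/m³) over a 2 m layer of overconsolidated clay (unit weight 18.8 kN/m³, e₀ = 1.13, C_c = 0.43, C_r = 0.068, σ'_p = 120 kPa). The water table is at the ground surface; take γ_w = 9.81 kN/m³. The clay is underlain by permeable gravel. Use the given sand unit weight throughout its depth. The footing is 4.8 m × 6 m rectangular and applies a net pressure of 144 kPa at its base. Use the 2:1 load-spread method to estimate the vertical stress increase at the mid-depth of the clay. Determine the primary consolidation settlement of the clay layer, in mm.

S_c ≈ 35.2 mm

Mid-depth of clay below the ground surface: z = 1.8 + 2/2 = 2.8 m.
Total vertical stress at mid-clay: σ_v = 18.3×1.8 + 18.8×1 = 51.74 kPa.
Pore pressure: u = 9.81×(2.8 − 0) = 27.468 kPa.
Initial effective stress: σ'_0 = σ_v − u = 51.74 − 27.468 = 24.272 kPa.
Stress increase at mid-clay by the 2:1 spreading method:
Δσ = qBL/((B+z)(L+z)) = 144×4.8×6/((4.8+2.8)(6+2.8)) = 62.01 kPa
Final effective stress: σ'_f = 24.272 + 62.01 = 86.282 kPa.
σ'_f = 86.282 ≤ σ'_p = 120 kPa, so the clay remains overconsolidated and only the recompression index applies:
S_c = C_r·H/(1+e₀)·log₁₀(σ'_f/σ'_0) = 0.068×2/2.13×log₁₀(86.282/24.272)
    = 0.06385 × 0.55081 = 0.03517 m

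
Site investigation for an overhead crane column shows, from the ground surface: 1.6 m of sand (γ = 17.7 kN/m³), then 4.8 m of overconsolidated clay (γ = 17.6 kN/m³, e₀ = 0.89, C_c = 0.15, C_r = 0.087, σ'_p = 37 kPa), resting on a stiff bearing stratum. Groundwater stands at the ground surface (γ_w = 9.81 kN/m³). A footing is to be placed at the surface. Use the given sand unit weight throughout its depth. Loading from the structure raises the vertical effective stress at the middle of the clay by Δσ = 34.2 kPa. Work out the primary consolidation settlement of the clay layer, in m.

S_c ≈ 0.111 m

Mid-depth of clay below the ground surface: z = 1.6 + 4.8/2 = 4 m.
Total vertical stress at mid-clay: σ_v = 17.7×1.6 + 17.6×2.4 = 70.56 kPa.
Pore pressure: u = 9.81×(4 − 0) = 39.24 kPa.
Initial effective stress: σ'_0 = σ_v − u = 70.56 − 39.24 = 31.32 kPa.
Final effective stress: σ'_f = 31.32 + 34.2 = 65.52 kPa.
σ'_f = 65.52 > σ'_p = 37 kPa, so the stress path crosses the preconsolidation pressure — recompression up to σ'_p, then virgin compression beyond:
S_c = H/(1+e₀)·[C_r·log₁₀(σ'_p/σ'_0) + C_c·log₁₀(σ'_f/σ'_p)]
    = 4.8/1.89 × [0.087×log₁₀(37/31.32) + 0.15×log₁₀(65.52/37)]
    = 2.5397 × [0.0062971 + 0.037226] = 0.1105 m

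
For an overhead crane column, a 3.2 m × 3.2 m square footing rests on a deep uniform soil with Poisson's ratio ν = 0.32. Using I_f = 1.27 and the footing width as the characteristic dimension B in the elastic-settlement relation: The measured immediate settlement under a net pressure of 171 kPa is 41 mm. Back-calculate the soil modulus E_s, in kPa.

E_s ≈ 15200 kPa

S_e = q·B·(1−ν²)/E_s · I_f  ⇒  E_s = q·B·(1−ν²)·I_f / S_e.
E_s = 171 × 3.2 × 0.8976 × 1.27 / 0.041 = 15210 kPa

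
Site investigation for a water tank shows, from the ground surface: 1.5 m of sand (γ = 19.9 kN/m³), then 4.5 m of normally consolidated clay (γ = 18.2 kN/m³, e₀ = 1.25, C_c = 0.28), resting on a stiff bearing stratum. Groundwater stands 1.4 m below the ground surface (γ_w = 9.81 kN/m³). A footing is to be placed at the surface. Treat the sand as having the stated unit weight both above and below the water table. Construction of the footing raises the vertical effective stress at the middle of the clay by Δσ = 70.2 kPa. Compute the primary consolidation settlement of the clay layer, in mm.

S_c ≈ 220 mm

Mid-depth of clay below the ground surface: z = 1.5 + 4.5/2 = 3.75 m.
Total vertical stress at mid-clay: σ_v = 19.9×1.5 + 18.2×2.25 = 70.8 kPa.
Pore pressure: u = 9.81×(3.75 − 1.4) = 23.054 kPa.
Initial effective stress: σ'_0 = σ_v − u = 70.8 − 23.054 = 47.746 kPa.
Final effective stress: σ'_f = σ'_0 + Δσ = 47.746 + 70.2 = 117.95 kPa.
Normally consolidated clay, so the full stress increment lies on the virgin compression line:
S_c = C_c·H/(1+e₀)·log₁₀(σ'_f/σ'_0) = 0.28×4.5/(1+1.25)×log₁₀(117.95/47.746)
    = 0.56 × 0.39276 = 0.2199 m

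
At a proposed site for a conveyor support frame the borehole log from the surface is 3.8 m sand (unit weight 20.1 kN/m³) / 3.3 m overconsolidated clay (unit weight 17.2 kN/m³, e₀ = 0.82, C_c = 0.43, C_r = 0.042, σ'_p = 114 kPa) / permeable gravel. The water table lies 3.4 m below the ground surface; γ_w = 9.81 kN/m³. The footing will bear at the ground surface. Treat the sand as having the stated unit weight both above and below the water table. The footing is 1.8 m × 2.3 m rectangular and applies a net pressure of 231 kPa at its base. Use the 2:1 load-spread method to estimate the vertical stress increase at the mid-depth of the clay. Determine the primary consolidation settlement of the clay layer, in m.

Mid-depth of clay below the ground surface: z = 3.8 + 3.3/2 = 5.45 m.
Total vertical stress at mid-clay: σ_v = 20.1×3.8 + 17.2×1.65 = 104.76 kPa.
Pore pressure: u = 9.81×(5.45 − 3.4) = 20.11 kPa.
Initial effective stress: σ'_0 = σ_v − u = 104.76 − 20.11 = 84.65 kPa.
Stress increase at mid-clay by the 2:1 spreading method:
Δσ = qBL/((B+z)(L+z)) = 231×1.8×2.3/((1.8+5.45)(2.3+5.45)) = 17.021 kPa
Final effective stress: σ'_f = 84.65 + 17.021 = 101.67 kPa.
σ'_f = 101.67 ≤ σ'_p = 114 kPa, so the clay remains overconsolidated and only the recompression index applies:
S_c = C_r·H/(1+e₀)·log₁₀(σ'_f/σ'_0) = 0.042×3.3/1.82×log₁₀(101.67/84.65)
    = 0.076154 × 0.079566 = 0.006059 m

S_c ≈ 0.00606 m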